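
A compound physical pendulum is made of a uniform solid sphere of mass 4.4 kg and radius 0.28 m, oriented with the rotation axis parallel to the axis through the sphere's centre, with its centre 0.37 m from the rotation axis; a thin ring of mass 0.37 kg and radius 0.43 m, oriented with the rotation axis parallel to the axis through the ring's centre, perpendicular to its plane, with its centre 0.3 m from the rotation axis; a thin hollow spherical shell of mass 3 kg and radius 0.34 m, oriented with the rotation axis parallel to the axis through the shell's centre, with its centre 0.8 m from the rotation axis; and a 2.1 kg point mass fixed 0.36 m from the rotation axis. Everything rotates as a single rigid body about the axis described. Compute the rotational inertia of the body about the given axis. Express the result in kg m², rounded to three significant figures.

Solid sphere: I_cm = (2/5)MR² = (2/5)(4.4)(0.28)² = 0.13798 kg m²; centre at d = 0.37 m, so the parallel axis theorem gives I = 0.13798 + (4.4)(0.37)² = 0.74034 kg m².
Thin ring: I_cm = MR² = (0.37)(0.43)² = 0.068413 kg m²; centre at d = 0.3 m, so the parallel axis theorem gives I = 0.068413 + (0.37)(0.3)² = 0.10171 kg m².
Spherical shell: I_cm = (2/3)MR² = (2/3)(3)(0.34)² = 0.2312 kg m²; centre at d = 0.8 m, so the parallel axis theorem gives I = 0.2312 + (3)(0.8)² = 2.1512 kg m².
Point mass: I_cm = 0; centre at d = 0.36 m, so the parallel axis theorem gives I = 0 + (2.1)(0.36)² = 0.27216 kg m².
Total I = 0.74034 + 0.10171 + 2.1512 + 0.27216 = 3.2654 kg m².

3.27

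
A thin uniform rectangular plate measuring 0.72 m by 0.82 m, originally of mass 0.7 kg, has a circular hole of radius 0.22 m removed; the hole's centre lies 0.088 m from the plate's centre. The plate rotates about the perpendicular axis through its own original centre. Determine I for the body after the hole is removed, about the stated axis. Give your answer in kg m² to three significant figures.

Unpierced body about its centre: I₀ = (1/12)M(a²+b²) = (1/12)(0.7)[(0.72)² + (0.82)²] = 0.069463 kg m².
The removed disk has mass m = M·πr²/(ab) = (0.7)·π(0.22)²/(0.72·0.82) = 0.18028 kg (same uniform areal density).
Its moment of inertia about the rotation axis (parallel-axis theorem): I_hole = (1/2)mr² + md² = (1/2)(0.18028)(0.22)² + (0.18028)(0.088)² = 0.0057589 kg m².
Treating the hole as negative mass, I = I₀ − I_hole = 0.069463 − 0.0057589 = 0.063704 kg m².

0.0637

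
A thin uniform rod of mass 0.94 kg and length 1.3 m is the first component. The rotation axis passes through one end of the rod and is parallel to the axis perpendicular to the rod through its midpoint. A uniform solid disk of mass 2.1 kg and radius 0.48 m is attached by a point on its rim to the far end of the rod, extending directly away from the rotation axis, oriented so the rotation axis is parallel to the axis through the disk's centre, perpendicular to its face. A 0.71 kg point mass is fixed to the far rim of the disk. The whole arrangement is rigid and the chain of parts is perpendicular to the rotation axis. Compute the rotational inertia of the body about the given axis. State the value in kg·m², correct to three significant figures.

11.1

Thin rod: I_cm = (1/12)ML² = (1/12)(0.94)(1.3)² = 0.13238 kg·m²; centre at d = 0.65 m, so I = I_cm + Md² gives I = 0.13238 + (0.94)(0.65)² = 0.52953 kg·m².
Solid disk: I_cm = (1/2)MR² = (1/2)(2.1)(0.48)² = 0.24192 kg·m²; centre at d = 0.65 + 0.65 + 0.48 = 1.78 m, so I = I_cm + Md² gives I = 0.24192 + (2.1)(1.78)² = 6.8956 kg·m².
Point mass: I_cm = 0; centre at d = 0.65 + 0.65 + 0.48 + 0.48 = 2.26 m, so I = I_cm + Md² gives I = 0 + (0.71)(2.26)² = 3.6264 kg·m².
Total I = 0.52953 + 6.8956 + 3.6264 = 11.051 kg·m².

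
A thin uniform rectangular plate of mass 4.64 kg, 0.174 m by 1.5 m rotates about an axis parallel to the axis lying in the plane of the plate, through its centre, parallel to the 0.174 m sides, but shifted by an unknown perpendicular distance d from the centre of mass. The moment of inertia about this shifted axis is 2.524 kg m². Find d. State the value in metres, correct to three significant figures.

0.597

About the centre-of-mass axis, I_cm = (1/12)Mb² = (1/12)(4.64)(1.5)² = 0.87 kg m².
Parallel axis theorem: I = I_cm + Md², so Md² = 2.524 − 0.87 = 1.654 kg m².
d = √(1.654 / 4.64) = 0.59705 m.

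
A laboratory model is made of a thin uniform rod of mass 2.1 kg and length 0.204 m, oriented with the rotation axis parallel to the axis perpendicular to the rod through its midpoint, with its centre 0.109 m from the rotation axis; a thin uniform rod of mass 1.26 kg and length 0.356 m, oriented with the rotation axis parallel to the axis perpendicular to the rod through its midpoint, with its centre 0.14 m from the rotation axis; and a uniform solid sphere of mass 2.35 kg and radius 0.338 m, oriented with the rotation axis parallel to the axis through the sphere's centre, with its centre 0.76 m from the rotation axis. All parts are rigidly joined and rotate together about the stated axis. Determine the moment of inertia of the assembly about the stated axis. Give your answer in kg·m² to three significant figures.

1.53

Thin rod: I_cm = (1/12)ML² = (1/12)(2.1)(0.204)² = 0.0072828 kg·m²; centre at d = 0.109 m, so I = I_cm + Md² gives I = 0.0072828 + (2.1)(0.109)² = 0.032233 kg·m².
Thin rod: I_cm = (1/12)ML² = (1/12)(1.26)(0.356)² = 0.013307 kg·m²; centre at d = 0.14 m, so I = I_cm + Md² gives I = 0.013307 + (1.26)(0.14)² = 0.038003 kg·m².
Solid sphere: I_cm = (2/5)MR² = (2/5)(2.35)(0.338)² = 0.10739 kg·m²; centre at d = 0.76 m, so I = I_cm + Md² gives I = 0.10739 + (2.35)(0.76)² = 1.4647 kg·m².
Total I = 0.032233 + 0.038003 + 1.4647 = 1.535 kg·m².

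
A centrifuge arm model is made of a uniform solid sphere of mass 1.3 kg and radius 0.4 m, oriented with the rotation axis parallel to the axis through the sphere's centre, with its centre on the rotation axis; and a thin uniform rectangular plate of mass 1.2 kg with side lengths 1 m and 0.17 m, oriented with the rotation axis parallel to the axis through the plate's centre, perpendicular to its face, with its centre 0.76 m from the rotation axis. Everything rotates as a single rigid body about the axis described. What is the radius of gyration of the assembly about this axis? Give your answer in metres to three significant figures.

0.593

Solid sphere: I_cm = (2/5)MR² = (2/5)(1.3)(0.4)² = 0.0832 kg m²; axis through the centre, so I = 0.0832 kg m².
Rectangular plate: I_cm = (1/12)M(a²+b²) = (1/12)(1.2)[(1)² + (0.17)²] = 0.10289 kg m²; centre at d = 0.76 m, so the parallel axis theorem gives I = 0.10289 + (1.2)(0.76)² = 0.79601 kg m².
Total I = 0.87921 kg m²; total mass M = 2.5 kg.
k = √(I/M) = √(0.87921/2.5) = 0.59303 m.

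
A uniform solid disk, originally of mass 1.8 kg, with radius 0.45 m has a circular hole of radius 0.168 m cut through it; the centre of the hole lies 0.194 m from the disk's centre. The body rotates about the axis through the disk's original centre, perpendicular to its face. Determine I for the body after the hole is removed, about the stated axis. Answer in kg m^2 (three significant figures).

0.169

Unpierced body about its centre: I₀ = (1/2)MR² = (1/2)(1.8)(0.45)² = 0.18225 kg m^2.
The removed disk has mass m = M·(r/R)² = (1.8)(0.168/0.45)² = 0.25088 kg (same uniform areal density).
Its moment of inertia about the rotation axis (parallel-axis theorem): I_hole = (1/2)mr² + md² = (1/2)(0.25088)(0.168)² + (0.25088)(0.194)² = 0.012983 kg m^2.
Treating the hole as negative mass, I = I₀ − I_hole = 0.18225 − 0.012983 = 0.16927 kg m^2.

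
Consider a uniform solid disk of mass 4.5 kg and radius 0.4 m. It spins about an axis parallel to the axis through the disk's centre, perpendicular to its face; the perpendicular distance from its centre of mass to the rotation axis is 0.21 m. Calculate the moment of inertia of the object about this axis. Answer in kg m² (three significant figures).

0.558

I_cm = (1/2)MR² = (1/2)(4.5)(0.4)² = 0.36 kg m²; centre at d = 0.21 m, so the parallel axis theorem gives I = 0.36 + (4.5)(0.21)² = 0.55845 kg m².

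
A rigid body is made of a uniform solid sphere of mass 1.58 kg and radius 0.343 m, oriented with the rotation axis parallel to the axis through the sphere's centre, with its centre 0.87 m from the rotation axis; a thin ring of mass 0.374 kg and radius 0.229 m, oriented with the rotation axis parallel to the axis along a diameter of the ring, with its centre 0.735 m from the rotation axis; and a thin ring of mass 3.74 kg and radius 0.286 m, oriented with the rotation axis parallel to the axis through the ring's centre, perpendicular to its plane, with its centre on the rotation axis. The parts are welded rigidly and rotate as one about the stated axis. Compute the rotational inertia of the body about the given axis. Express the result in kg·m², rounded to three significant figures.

1.79

Solid sphere: I_cm = (2/5)MR² = (2/5)(1.58)(0.343)² = 0.074354 kg·m²; centre at d = 0.87 m, so the parallel axis theorem gives I = 0.074354 + (1.58)(0.87)² = 1.2703 kg·m².
Thin ring: I_cm = (1/2)MR² = (1/2)(0.374)(0.229)² = 0.0098065 kg·m²; centre at d = 0.735 m, so the parallel axis theorem gives I = 0.0098065 + (0.374)(0.735)² = 0.21185 kg·m².
Thin ring: I_cm = MR² = (3.74)(0.286)² = 0.30592 kg·m²; axis through the centre, so I = 0.30592 kg·m².
Total I = 1.2703 + 0.21185 + 0.30592 = 1.788 kg·m².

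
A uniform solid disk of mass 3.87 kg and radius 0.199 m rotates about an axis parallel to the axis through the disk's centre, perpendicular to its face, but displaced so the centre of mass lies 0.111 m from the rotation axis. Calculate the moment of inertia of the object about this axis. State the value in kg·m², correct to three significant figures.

0.124

I_cm = (1/2)MR² = (1/2)(3.87)(0.199)² = 0.076628 kg·m²; centre at d = 0.111 m, so the parallel axis theorem gives I = 0.076628 + (3.87)(0.111)² = 0.12431 kg·m².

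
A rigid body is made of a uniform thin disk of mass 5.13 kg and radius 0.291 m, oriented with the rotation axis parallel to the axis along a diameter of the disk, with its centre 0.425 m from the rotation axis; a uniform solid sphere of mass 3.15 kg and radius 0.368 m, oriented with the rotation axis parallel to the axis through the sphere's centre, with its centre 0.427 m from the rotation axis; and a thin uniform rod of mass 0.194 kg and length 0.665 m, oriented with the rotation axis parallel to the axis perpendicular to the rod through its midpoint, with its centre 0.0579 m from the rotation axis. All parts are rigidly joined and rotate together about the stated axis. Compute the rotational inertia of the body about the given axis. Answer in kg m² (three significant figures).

Thin disk: I_cm = (1/4)MR² = (1/4)(5.13)(0.291)² = 0.1086 kg m²; centre at d = 0.425 m, so I = I_cm + Md² gives I = 0.1086 + (5.13)(0.425)² = 1.0352 kg m².
Solid sphere: I_cm = (2/5)MR² = (2/5)(3.15)(0.368)² = 0.17063 kg m²; centre at d = 0.427 m, so I = I_cm + Md² gives I = 0.17063 + (3.15)(0.427)² = 0.74497 kg m².
Thin rod: I_cm = (1/12)ML² = (1/12)(0.194)(0.665)² = 0.0071493 kg m²; centre at d = 0.0579 m, so I = I_cm + Md² gives I = 0.0071493 + (0.194)(0.0579)² = 0.0077997 kg m².
Total I = 1.0352 + 0.74497 + 0.0077997 = 1.788 kg m².

1.79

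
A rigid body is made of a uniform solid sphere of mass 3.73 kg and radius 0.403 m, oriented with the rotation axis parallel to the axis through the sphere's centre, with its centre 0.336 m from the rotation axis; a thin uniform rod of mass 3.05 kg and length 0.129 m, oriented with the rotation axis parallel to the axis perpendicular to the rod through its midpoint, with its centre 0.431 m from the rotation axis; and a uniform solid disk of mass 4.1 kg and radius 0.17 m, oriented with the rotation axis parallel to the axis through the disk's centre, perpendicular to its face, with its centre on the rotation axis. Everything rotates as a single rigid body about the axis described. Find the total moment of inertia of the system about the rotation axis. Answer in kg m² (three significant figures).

1.29

Solid sphere: I_cm = (2/5)MR² = (2/5)(3.73)(0.403)² = 0.24231 kg m²; centre at d = 0.336 m, so I = I_cm + Md² gives I = 0.24231 + (3.73)(0.336)² = 0.66342 kg m².
Thin rod: I_cm = (1/12)ML² = (1/12)(3.05)(0.129)² = 0.0042296 kg m²; centre at d = 0.431 m, so I = I_cm + Md² gives I = 0.0042296 + (3.05)(0.431)² = 0.5708 kg m².
Solid disk: I_cm = (1/2)MR² = (1/2)(4.1)(0.17)² = 0.059245 kg m²; axis through the centre, so I = 0.059245 kg m².
Total I = 0.66342 + 0.5708 + 0.059245 = 1.2935 kg m².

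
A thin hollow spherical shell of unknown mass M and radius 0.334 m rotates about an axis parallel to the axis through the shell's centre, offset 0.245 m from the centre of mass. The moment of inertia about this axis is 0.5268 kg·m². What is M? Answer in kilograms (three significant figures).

I = I_cm + Md² = (2/3)MR² + Md² = M·[0.666667·(0.334)² + (0.245)²] = M·0.1344.
So M = 0.5268 / 0.1344 = 3.9198 kg.

3.92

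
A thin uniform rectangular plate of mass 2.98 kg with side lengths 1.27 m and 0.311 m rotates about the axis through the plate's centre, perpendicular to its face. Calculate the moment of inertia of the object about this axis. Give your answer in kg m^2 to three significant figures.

0.425

I_cm = (1/12)M(a²+b²) = (1/12)(2.98)[(1.27)² + (0.311)²] = 0.42456 kg m^2; axis through the centre, so I = 0.42456 kg m^2.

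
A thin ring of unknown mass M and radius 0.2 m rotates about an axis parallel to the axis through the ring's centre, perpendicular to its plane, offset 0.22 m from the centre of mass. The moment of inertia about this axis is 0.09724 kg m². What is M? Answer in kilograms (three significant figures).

I = I_cm + Md² = MR² + Md² = M·[1·(0.2)² + (0.22)²] = M·0.0884.
So M = 0.09724 / 0.0884 = 1.1 kg.

1.10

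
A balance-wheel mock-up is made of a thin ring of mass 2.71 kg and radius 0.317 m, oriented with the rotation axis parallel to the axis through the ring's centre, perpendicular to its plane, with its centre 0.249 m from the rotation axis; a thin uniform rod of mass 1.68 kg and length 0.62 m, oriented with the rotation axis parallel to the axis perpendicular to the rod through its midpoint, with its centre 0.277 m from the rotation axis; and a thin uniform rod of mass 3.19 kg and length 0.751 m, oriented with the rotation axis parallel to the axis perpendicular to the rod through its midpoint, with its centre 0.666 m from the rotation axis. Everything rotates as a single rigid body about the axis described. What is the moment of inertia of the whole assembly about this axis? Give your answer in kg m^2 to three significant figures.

Thin ring: I_cm = MR² = (2.71)(0.317)² = 0.27233 kg m^2; centre at d = 0.249 m, so the parallel axis theorem gives I = 0.27233 + (2.71)(0.249)² = 0.44035 kg m^2.
Thin rod: I_cm = (1/12)ML² = (1/12)(1.68)(0.62)² = 0.053816 kg m^2; centre at d = 0.277 m, so the parallel axis theorem gives I = 0.053816 + (1.68)(0.277)² = 0.18272 kg m^2.
Thin rod: I_cm = (1/12)ML² = (1/12)(3.19)(0.751)² = 0.14993 kg m^2; centre at d = 0.666 m, so the parallel axis theorem gives I = 0.14993 + (3.19)(0.666)² = 1.5649 kg m^2.
Total I = 0.44035 + 0.18272 + 1.5649 = 2.1879 kg m^2.

2.19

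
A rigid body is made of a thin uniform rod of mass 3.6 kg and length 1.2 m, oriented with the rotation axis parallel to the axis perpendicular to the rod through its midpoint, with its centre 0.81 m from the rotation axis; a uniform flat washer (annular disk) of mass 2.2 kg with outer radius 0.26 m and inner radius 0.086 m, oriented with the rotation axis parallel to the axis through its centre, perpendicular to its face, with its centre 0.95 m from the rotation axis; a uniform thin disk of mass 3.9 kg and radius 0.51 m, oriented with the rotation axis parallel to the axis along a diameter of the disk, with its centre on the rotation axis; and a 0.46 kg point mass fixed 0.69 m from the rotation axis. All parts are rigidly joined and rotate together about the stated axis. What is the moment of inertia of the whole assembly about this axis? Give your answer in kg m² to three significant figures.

Thin rod: I_cm = (1/12)ML² = (1/12)(3.6)(1.2)² = 0.432 kg m²; centre at d = 0.81 m, so I = I_cm + Md² gives I = 0.432 + (3.6)(0.81)² = 2.794 kg m².
Annular disk: I_cm = (1/2)M(R²+r²) = (1/2)(2.2)[(0.26)² + (0.086)²] = 0.082496 kg m²; centre at d = 0.95 m, so I = I_cm + Md² gives I = 0.082496 + (2.2)(0.95)² = 2.068 kg m².
Thin disk: I_cm = (1/4)MR² = (1/4)(3.9)(0.51)² = 0.2536 kg m²; axis through the centre, so I = 0.2536 kg m².
Point mass: I_cm = 0; centre at d = 0.69 m, so I = I_cm + Md² gives I = 0 + (0.46)(0.69)² = 0.21901 kg m².
Total I = 2.794 + 2.068 + 0.2536 + 0.21901 = 5.3346 kg m².

5.33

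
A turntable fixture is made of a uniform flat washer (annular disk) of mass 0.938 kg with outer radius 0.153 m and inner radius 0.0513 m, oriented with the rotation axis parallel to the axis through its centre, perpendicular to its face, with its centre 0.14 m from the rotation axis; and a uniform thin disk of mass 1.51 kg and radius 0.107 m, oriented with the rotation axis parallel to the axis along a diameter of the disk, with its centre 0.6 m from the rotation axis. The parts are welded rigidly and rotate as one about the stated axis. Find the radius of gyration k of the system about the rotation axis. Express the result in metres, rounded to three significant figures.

0.486

Annular disk: I_cm = (1/2)M(R²+r²) = (1/2)(0.938)[(0.153)² + (0.0513)²] = 0.012213 kg m^2; centre at d = 0.14 m, so the parallel axis theorem gives I = 0.012213 + (0.938)(0.14)² = 0.030598 kg m^2.
Thin disk: I_cm = (1/4)MR² = (1/4)(1.51)(0.107)² = 0.004322 kg m^2; centre at d = 0.6 m, so the parallel axis theorem gives I = 0.004322 + (1.51)(0.6)² = 0.54792 kg m^2.
Total I = 0.57852 kg m^2; total mass M = 2.448 kg.
k = √(I/M) = √(0.57852/2.448) = 0.48613 m.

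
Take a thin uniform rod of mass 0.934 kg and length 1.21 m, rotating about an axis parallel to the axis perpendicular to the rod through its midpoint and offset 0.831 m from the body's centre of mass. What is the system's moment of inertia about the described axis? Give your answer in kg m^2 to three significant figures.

I_cm = (1/12)ML² = (1/12)(0.934)(1.21)² = 0.11396 kg m^2; centre at d = 0.831 m, so I = I_cm + Md² gives I = 0.11396 + (0.934)(0.831)² = 0.75894 kg m^2.

0.759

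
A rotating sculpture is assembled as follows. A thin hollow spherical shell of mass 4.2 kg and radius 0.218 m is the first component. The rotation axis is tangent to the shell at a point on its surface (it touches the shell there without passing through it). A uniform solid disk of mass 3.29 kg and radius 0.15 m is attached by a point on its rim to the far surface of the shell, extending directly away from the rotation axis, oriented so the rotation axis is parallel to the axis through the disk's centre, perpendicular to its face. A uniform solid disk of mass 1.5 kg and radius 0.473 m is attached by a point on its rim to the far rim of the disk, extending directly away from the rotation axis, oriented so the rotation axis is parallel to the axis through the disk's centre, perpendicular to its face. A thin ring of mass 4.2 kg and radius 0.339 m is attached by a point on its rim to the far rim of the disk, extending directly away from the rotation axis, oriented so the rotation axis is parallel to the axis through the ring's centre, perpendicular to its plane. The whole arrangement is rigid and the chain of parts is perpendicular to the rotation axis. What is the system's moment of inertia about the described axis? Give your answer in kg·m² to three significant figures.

Spherical shell: I_cm = (2/3)MR² = (2/3)(4.2)(0.218)² = 0.13307 kg·m²; centre at d = 0.218 m, so I = I_cm + Md² gives I = 0.13307 + (4.2)(0.218)² = 0.33267 kg·m².
Solid disk: I_cm = (1/2)MR² = (1/2)(3.29)(0.15)² = 0.037012 kg·m²; centre at d = 0.218 + 0.218 + 0.15 = 0.586 m, so I = I_cm + Md² gives I = 0.037012 + (3.29)(0.586)² = 1.1668 kg·m².
Solid disk: I_cm = (1/2)MR² = (1/2)(1.5)(0.473)² = 0.1678 kg·m²; centre at d = 0.218 + 0.218 + 0.15 + 0.15 + 0.473 = 1.209 m, so I = I_cm + Md² gives I = 0.1678 + (1.5)(1.209)² = 2.3603 kg·m².
Thin ring: I_cm = MR² = (4.2)(0.339)² = 0.48267 kg·m²; centre at d = 0.218 + 0.218 + 0.15 + 0.15 + 0.473 + 0.473 + 0.339 = 2.021 m, so I = I_cm + Md² gives I = 0.48267 + (4.2)(2.021)² = 17.637 kg·m².
Total I = 0.33267 + 1.1668 + 2.3603 + 17.637 = 21.497 kg·m².

21.5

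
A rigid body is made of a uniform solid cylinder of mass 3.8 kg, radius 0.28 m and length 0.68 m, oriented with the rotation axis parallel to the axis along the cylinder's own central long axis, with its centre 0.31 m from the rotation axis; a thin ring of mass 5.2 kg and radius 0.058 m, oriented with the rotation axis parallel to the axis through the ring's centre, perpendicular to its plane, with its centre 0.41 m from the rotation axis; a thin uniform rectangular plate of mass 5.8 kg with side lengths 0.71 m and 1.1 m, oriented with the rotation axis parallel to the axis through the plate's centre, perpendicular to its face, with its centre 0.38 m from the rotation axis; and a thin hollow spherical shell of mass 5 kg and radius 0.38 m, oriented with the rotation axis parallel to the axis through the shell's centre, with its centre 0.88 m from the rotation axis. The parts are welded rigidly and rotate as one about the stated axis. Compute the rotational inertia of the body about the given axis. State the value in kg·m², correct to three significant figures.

7.43

Solid cylinder: I_cm = (1/2)MR² = (1/2)(3.8)(0.28)² = 0.14896 kg·m²; centre at d = 0.31 m, so I = I_cm + Md² gives I = 0.14896 + (3.8)(0.31)² = 0.51414 kg·m².
Thin ring: I_cm = MR² = (5.2)(0.058)² = 0.017493 kg·m²; centre at d = 0.41 m, so I = I_cm + Md² gives I = 0.017493 + (5.2)(0.41)² = 0.89161 kg·m².
Rectangular plate: I_cm = (1/12)M(a²+b²) = (1/12)(5.8)[(0.71)² + (1.1)²] = 0.82848 kg·m²; centre at d = 0.38 m, so I = I_cm + Md² gives I = 0.82848 + (5.8)(0.38)² = 1.666 kg·m².
Spherical shell: I_cm = (2/3)MR² = (2/3)(5)(0.38)² = 0.48133 kg·m²; centre at d = 0.88 m, so I = I_cm + Md² gives I = 0.48133 + (5)(0.88)² = 4.3533 kg·m².
Total I = 0.51414 + 0.89161 + 1.666 + 4.3533 = 7.4251 kg·m².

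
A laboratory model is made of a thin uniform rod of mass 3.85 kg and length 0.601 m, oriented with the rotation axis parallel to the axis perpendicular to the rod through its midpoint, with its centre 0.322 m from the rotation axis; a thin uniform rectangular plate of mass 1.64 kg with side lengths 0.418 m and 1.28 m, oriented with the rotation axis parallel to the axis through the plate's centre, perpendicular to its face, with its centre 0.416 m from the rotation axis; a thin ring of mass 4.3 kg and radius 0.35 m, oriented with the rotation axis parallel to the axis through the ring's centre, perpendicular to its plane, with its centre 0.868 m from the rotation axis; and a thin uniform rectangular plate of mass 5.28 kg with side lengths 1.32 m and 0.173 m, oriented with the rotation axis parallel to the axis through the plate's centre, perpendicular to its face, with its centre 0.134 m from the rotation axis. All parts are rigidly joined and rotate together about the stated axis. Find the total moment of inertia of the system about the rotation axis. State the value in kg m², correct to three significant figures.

5.69

Thin rod: I_cm = (1/12)ML² = (1/12)(3.85)(0.601)² = 0.11589 kg m²; centre at d = 0.322 m, so I = I_cm + Md² gives I = 0.11589 + (3.85)(0.322)² = 0.51507 kg m².
Rectangular plate: I_cm = (1/12)M(a²+b²) = (1/12)(1.64)[(0.418)² + (1.28)²] = 0.24779 kg m²; centre at d = 0.416 m, so I = I_cm + Md² gives I = 0.24779 + (1.64)(0.416)² = 0.53161 kg m².
Thin ring: I_cm = MR² = (4.3)(0.35)² = 0.52675 kg m²; centre at d = 0.868 m, so I = I_cm + Md² gives I = 0.52675 + (4.3)(0.868)² = 3.7665 kg m².
Rectangular plate: I_cm = (1/12)M(a²+b²) = (1/12)(5.28)[(1.32)² + (0.173)²] = 0.77982 kg m²; centre at d = 0.134 m, so I = I_cm + Md² gives I = 0.77982 + (5.28)(0.134)² = 0.87463 kg m².
Total I = 0.51507 + 0.53161 + 3.7665 + 0.87463 = 5.6878 kg m².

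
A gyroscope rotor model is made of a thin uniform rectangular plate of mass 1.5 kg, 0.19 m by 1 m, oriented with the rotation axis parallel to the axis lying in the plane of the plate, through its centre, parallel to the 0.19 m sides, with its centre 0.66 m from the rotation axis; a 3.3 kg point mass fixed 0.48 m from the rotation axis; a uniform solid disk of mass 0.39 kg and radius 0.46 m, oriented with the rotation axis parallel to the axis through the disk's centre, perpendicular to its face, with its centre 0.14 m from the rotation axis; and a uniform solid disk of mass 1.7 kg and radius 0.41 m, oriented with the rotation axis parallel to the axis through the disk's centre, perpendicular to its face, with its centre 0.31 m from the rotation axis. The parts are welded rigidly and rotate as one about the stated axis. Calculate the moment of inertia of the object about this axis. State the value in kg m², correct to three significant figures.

Rectangular plate: I_cm = (1/12)Mb² = (1/12)(1.5)(1)² = 0.125 kg m²; centre at d = 0.66 m, so the parallel axis theorem gives I = 0.125 + (1.5)(0.66)² = 0.7784 kg m².
Point mass: I_cm = 0; centre at d = 0.48 m, so the parallel axis theorem gives I = 0 + (3.3)(0.48)² = 0.76032 kg m².
Solid disk: I_cm = (1/2)MR² = (1/2)(0.39)(0.46)² = 0.041262 kg m²; centre at d = 0.14 m, so the parallel axis theorem gives I = 0.041262 + (0.39)(0.14)² = 0.048906 kg m².
Solid disk: I_cm = (1/2)MR² = (1/2)(1.7)(0.41)² = 0.14288 kg m²; centre at d = 0.31 m, so the parallel axis theorem gives I = 0.14288 + (1.7)(0.31)² = 0.30625 kg m².
Total I = 0.7784 + 0.76032 + 0.048906 + 0.30625 = 1.8939 kg m².

1.89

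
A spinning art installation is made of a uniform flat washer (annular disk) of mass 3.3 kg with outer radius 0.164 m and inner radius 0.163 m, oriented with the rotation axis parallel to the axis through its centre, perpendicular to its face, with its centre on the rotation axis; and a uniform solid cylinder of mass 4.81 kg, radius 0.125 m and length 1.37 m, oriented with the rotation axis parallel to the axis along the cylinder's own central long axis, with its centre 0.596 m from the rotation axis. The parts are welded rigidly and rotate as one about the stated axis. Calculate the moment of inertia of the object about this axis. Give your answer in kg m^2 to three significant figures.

1.83

Annular disk: I_cm = (1/2)M(R²+r²) = (1/2)(3.3)[(0.164)² + (0.163)²] = 0.088217 kg m^2; axis through the centre, so I = 0.088217 kg m^2.
Solid cylinder: I_cm = (1/2)MR² = (1/2)(4.81)(0.125)² = 0.037578 kg m^2; centre at d = 0.596 m, so the parallel axis theorem gives I = 0.037578 + (4.81)(0.596)² = 1.7462 kg m^2.
Total I = 0.088217 + 1.7462 = 1.8344 kg m^2.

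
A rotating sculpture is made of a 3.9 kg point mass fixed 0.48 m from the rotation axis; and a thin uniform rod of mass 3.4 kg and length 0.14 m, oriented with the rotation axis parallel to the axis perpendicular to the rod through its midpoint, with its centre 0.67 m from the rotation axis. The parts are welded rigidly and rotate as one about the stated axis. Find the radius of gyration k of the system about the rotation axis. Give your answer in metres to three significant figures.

Point mass: I_cm = 0; centre at d = 0.48 m, so I = I_cm + Md² gives I = 0 + (3.9)(0.48)² = 0.89856 kg·m².
Thin rod: I_cm = (1/12)ML² = (1/12)(3.4)(0.14)² = 0.0055533 kg·m²; centre at d = 0.67 m, so I = I_cm + Md² gives I = 0.0055533 + (3.4)(0.67)² = 1.5318 kg·m².
Total I = 2.4304 kg·m²; total mass M = 7.3 kg.
k = √(I/M) = √(2.4304/7.3) = 0.577 m.

0.577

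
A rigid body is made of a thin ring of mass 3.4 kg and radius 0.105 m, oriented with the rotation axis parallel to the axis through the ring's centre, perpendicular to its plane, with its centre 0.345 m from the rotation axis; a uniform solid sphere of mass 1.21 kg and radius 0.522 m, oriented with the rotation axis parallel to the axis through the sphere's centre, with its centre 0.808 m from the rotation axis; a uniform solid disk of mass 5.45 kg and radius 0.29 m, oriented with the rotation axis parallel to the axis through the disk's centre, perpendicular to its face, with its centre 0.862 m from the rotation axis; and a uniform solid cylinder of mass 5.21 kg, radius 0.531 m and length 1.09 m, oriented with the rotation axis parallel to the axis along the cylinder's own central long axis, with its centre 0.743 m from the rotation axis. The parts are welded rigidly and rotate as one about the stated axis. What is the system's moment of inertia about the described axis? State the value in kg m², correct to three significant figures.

9.25

Thin ring: I_cm = MR² = (3.4)(0.105)² = 0.037485 kg m²; centre at d = 0.345 m, so I = I_cm + Md² gives I = 0.037485 + (3.4)(0.345)² = 0.44217 kg m².
Solid sphere: I_cm = (2/5)MR² = (2/5)(1.21)(0.522)² = 0.13188 kg m²; centre at d = 0.808 m, so I = I_cm + Md² gives I = 0.13188 + (1.21)(0.808)² = 0.92185 kg m².
Solid disk: I_cm = (1/2)MR² = (1/2)(5.45)(0.29)² = 0.22917 kg m²; centre at d = 0.862 m, so I = I_cm + Md² gives I = 0.22917 + (5.45)(0.862)² = 4.2788 kg m².
Solid cylinder: I_cm = (1/2)MR² = (1/2)(5.21)(0.531)² = 0.73451 kg m²; centre at d = 0.743 m, so I = I_cm + Md² gives I = 0.73451 + (5.21)(0.743)² = 3.6107 kg m².
Total I = 0.44217 + 0.92185 + 4.2788 + 3.6107 = 9.2535 kg m².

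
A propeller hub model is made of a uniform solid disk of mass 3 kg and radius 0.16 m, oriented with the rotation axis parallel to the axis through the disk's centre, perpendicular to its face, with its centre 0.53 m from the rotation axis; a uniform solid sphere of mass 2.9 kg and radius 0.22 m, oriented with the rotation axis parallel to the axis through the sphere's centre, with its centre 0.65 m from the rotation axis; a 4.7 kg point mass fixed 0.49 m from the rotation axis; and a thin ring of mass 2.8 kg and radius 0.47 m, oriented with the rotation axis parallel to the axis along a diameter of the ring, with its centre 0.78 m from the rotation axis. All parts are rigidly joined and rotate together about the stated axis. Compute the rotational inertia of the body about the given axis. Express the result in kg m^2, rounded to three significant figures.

Solid disk: I_cm = (1/2)MR² = (1/2)(3)(0.16)² = 0.0384 kg m^2; centre at d = 0.53 m, so the parallel axis theorem gives I = 0.0384 + (3)(0.53)² = 0.8811 kg m^2.
Solid sphere: I_cm = (2/5)MR² = (2/5)(2.9)(0.22)² = 0.056144 kg m^2; centre at d = 0.65 m, so the parallel axis theorem gives I = 0.056144 + (2.9)(0.65)² = 1.2814 kg m^2.
Point mass: I_cm = 0; centre at d = 0.49 m, so the parallel axis theorem gives I = 0 + (4.7)(0.49)² = 1.1285 kg m^2.
Thin ring: I_cm = (1/2)MR² = (1/2)(2.8)(0.47)² = 0.30926 kg m^2; centre at d = 0.78 m, so the parallel axis theorem gives I = 0.30926 + (2.8)(0.78)² = 2.0128 kg m^2.
Total I = 0.8811 + 1.2814 + 1.1285 + 2.0128 = 5.3037 kg m^2.

5.30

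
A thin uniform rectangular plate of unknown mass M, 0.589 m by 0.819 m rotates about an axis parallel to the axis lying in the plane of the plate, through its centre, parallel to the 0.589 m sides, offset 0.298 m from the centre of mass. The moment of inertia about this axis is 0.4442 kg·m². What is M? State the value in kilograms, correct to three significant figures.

I = I_cm + Md² = (1/12)Mb² + Md² = M·[0.0833333·(0.819)² + (0.298)²] = M·0.1447.
So M = 0.4442 / 0.1447 = 3.0698 kg.

3.07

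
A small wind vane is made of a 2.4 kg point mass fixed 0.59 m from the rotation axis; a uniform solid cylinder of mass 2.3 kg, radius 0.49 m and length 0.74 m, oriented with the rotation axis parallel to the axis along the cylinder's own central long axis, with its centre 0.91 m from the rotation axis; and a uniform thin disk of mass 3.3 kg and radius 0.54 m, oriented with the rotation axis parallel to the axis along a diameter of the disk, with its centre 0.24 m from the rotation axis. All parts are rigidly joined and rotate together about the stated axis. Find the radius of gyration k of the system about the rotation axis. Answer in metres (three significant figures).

Point mass: I_cm = 0; centre at d = 0.59 m, so I = I_cm + Md² gives I = 0 + (2.4)(0.59)² = 0.83544 kg m^2.
Solid cylinder: I_cm = (1/2)MR² = (1/2)(2.3)(0.49)² = 0.27611 kg m^2; centre at d = 0.91 m, so I = I_cm + Md² gives I = 0.27611 + (2.3)(0.91)² = 2.1807 kg m^2.
Thin disk: I_cm = (1/4)MR² = (1/4)(3.3)(0.54)² = 0.24057 kg m^2; centre at d = 0.24 m, so I = I_cm + Md² gives I = 0.24057 + (3.3)(0.24)² = 0.43065 kg m^2.
Total I = 3.4468 kg m^2; total mass M = 8 kg.
k = √(I/M) = √(3.4468/8) = 0.65639 m.

0.656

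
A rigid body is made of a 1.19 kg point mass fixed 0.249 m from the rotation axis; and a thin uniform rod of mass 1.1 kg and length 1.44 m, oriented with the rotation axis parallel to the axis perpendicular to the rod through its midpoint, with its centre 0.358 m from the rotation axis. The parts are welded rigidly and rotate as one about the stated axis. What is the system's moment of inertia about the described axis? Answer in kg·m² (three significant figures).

Point mass: I_cm = 0; centre at d = 0.249 m, so the parallel axis theorem gives I = 0 + (1.19)(0.249)² = 0.073781 kg·m².
Thin rod: I_cm = (1/12)ML² = (1/12)(1.1)(1.44)² = 0.19008 kg·m²; centre at d = 0.358 m, so the parallel axis theorem gives I = 0.19008 + (1.1)(0.358)² = 0.33106 kg·m².
Total I = 0.073781 + 0.33106 = 0.40484 kg·m².

0.405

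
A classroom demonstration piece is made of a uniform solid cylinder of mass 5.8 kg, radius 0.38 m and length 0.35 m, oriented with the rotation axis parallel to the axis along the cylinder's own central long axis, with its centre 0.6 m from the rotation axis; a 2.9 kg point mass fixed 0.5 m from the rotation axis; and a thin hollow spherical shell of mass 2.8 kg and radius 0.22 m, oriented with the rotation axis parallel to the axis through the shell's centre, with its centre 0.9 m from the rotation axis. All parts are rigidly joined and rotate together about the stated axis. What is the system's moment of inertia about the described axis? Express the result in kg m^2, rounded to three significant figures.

5.59

Solid cylinder: I_cm = (1/2)MR² = (1/2)(5.8)(0.38)² = 0.41876 kg m^2; centre at d = 0.6 m, so the parallel axis theorem gives I = 0.41876 + (5.8)(0.6)² = 2.5068 kg m^2.
Point mass: I_cm = 0; centre at d = 0.5 m, so the parallel axis theorem gives I = 0 + (2.9)(0.5)² = 0.725 kg m^2.
Spherical shell: I_cm = (2/3)MR² = (2/3)(2.8)(0.22)² = 0.090347 kg m^2; centre at d = 0.9 m, so the parallel axis theorem gives I = 0.090347 + (2.8)(0.9)² = 2.3583 kg m^2.
Total I = 2.5068 + 0.725 + 2.3583 = 5.5901 kg m^2.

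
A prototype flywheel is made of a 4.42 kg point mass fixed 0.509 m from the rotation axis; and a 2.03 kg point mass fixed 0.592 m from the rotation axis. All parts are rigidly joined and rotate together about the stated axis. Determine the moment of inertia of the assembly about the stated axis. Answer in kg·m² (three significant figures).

Point mass: I_cm = 0; centre at d = 0.509 m, so the parallel axis theorem gives I = 0 + (4.42)(0.509)² = 1.1451 kg·m².
Point mass: I_cm = 0; centre at d = 0.592 m, so the parallel axis theorem gives I = 0 + (2.03)(0.592)² = 0.71144 kg·m².
Total I = 1.1451 + 0.71144 = 1.8566 kg·m².

1.86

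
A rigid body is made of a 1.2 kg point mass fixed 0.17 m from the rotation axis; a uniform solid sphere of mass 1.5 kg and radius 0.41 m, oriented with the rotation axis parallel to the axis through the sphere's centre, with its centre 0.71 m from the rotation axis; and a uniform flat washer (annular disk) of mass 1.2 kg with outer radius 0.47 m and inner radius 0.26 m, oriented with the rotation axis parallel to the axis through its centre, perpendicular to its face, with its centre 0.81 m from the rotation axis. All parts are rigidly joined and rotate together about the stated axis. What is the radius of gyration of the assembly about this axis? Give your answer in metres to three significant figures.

Point mass: I_cm = 0; centre at d = 0.17 m, so the parallel axis theorem gives I = 0 + (1.2)(0.17)² = 0.03468 kg m².
Solid sphere: I_cm = (2/5)MR² = (2/5)(1.5)(0.41)² = 0.10086 kg m²; centre at d = 0.71 m, so the parallel axis theorem gives I = 0.10086 + (1.5)(0.71)² = 0.85701 kg m².
Annular disk: I_cm = (1/2)M(R²+r²) = (1/2)(1.2)[(0.47)² + (0.26)²] = 0.1731 kg m²; centre at d = 0.81 m, so the parallel axis theorem gives I = 0.1731 + (1.2)(0.81)² = 0.96042 kg m².
Total I = 1.8521 kg m²; total mass M = 3.9 kg.
k = √(I/M) = √(1.8521/3.9) = 0.68913 m.

0.689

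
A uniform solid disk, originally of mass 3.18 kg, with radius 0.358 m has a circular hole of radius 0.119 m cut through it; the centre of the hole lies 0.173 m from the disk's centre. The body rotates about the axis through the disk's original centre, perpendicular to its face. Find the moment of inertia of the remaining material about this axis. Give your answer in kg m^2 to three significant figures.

Unpierced body about its centre: I₀ = (1/2)MR² = (1/2)(3.18)(0.358)² = 0.20378 kg m^2.
The removed disk has mass m = M·(r/R)² = (3.18)(0.119/0.358)² = 0.35136 kg (same uniform areal density).
Its moment of inertia about the rotation axis (parallel-axis theorem): I_hole = (1/2)mr² + md² = (1/2)(0.35136)(0.119)² + (0.35136)(0.173)² = 0.013004 kg m^2.
Treating the hole as negative mass, I = I₀ − I_hole = 0.20378 − 0.013004 = 0.19078 kg m^2.

0.191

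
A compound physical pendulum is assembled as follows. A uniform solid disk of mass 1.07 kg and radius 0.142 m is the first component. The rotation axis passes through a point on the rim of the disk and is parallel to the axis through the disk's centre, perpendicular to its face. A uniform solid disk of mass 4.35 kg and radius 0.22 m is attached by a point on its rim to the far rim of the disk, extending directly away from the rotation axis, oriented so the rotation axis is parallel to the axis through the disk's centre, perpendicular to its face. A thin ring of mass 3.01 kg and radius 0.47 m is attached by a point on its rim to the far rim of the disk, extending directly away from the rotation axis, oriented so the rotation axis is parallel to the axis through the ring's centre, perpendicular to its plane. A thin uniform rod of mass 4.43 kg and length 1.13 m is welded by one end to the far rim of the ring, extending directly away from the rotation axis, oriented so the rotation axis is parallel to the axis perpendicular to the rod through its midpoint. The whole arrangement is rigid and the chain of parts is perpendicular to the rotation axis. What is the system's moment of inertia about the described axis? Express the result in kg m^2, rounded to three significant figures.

28.7

Solid disk: I_cm = (1/2)MR² = (1/2)(1.07)(0.142)² = 0.010788 kg m^2; centre at d = 0.142 m, so the parallel axis theorem gives I = 0.010788 + (1.07)(0.142)² = 0.032363 kg m^2.
Solid disk: I_cm = (1/2)MR² = (1/2)(4.35)(0.22)² = 0.10527 kg m^2; centre at d = 0.142 + 0.142 + 0.22 = 0.504 m, so the parallel axis theorem gives I = 0.10527 + (4.35)(0.504)² = 1.2102 kg m^2.
Thin ring: I_cm = MR² = (3.01)(0.47)² = 0.66491 kg m^2; centre at d = 0.142 + 0.142 + 0.22 + 0.22 + 0.47 = 1.194 m, so the parallel axis theorem gives I = 0.66491 + (3.01)(1.194)² = 4.9561 kg m^2.
Thin rod: I_cm = (1/12)ML² = (1/12)(4.43)(1.13)² = 0.47139 kg m^2; centre at d = 0.142 + 0.142 + 0.22 + 0.22 + 0.47 + 0.47 + 0.565 = 2.229 m, so the parallel axis theorem gives I = 0.47139 + (4.43)(2.229)² = 22.482 kg m^2.
Total I = 0.032363 + 1.2102 + 4.9561 + 22.482 = 28.68 kg m^2.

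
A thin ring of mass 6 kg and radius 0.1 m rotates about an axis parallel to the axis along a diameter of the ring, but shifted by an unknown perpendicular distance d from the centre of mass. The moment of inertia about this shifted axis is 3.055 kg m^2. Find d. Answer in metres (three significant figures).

0.710

About the centre-of-mass axis, I_cm = (1/2)MR² = (1/2)(6)(0.1)² = 0.03 kg m^2.
Parallel axis theorem: I = I_cm + Md², so Md² = 3.055 − 0.03 = 3.025 kg m^2.
d = √(3.025 / 6) = 0.71005 m.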